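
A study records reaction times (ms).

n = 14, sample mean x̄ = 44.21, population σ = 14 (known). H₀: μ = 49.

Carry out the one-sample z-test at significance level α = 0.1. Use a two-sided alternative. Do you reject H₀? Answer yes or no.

reject H₀: no

SE = σ/√n = 14/√14 = 3.7417
z = (x̄−μ₀)/SE = (44.21−49)/3.7417 = -1.2802
p-value (two-sided) = 0.20048
At α=0.1: p ≥ α → fail to reject H₀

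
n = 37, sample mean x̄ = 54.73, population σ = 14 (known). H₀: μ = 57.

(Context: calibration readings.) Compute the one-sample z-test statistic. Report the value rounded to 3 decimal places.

test statistic = -0.986

SE = σ/√n = 14/√37 = 2.3016
z = (x̄−μ₀)/SE = (54.73−57)/2.3016 = -0.9863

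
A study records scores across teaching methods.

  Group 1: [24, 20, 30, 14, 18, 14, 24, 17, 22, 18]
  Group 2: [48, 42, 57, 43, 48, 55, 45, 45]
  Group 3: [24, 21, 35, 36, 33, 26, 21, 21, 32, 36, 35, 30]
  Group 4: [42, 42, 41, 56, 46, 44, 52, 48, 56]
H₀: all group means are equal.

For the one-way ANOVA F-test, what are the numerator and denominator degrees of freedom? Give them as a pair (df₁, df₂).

degrees of freedom = [3, 35]

k = 4 groups, N = 39 total
df = (k−1, N−k) = (4−1, 39−4) = (3, 35)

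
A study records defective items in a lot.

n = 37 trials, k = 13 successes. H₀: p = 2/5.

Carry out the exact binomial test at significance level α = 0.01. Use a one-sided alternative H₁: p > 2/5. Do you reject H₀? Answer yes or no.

Exact binomial: n=37, k=13, p₀=2/5=0.4000
P(X≥13) from Σ C(n,i)·p₀^i·(1−p₀)^(n−i)
p-value (one-sided, H₁ greater) = 0.77829
At α=0.01: p ≥ α → fail to reject H₀

reject H₀: no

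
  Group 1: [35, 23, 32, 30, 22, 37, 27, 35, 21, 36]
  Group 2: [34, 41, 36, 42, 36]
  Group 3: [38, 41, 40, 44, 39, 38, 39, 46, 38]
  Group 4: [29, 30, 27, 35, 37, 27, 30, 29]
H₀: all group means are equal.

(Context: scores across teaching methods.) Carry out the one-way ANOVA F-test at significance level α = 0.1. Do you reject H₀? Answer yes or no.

Group means [29.80, 37.80, 40.33, 30.50], grand mean 34.188
SSB = Σnᵢ(x̄ᵢ−x̄)² = 706.475; SSW = ΣΣ(x−x̄ᵢ)² = 548.400
MSB = 706.475/3 = 235.4917; MSW = 548.400/28 = 19.5857
F = MSB/MSW = 12.0236
df = (3, 28)
p-value (upper-tail) = 0.00003
At α=0.1: p < α → reject H₀

reject H₀: yes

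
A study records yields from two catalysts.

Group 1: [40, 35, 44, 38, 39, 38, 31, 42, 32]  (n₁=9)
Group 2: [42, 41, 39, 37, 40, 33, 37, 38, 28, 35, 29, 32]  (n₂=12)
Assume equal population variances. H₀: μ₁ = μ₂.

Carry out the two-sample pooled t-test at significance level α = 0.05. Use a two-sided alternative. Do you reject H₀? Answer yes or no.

reject H₀: no

x̄₁=37.667, s₁=4.330, n₁=9
x̄₂=35.917, s₂=4.582, n₂=12
s_p² = [8·4.330² + 11·4.582²]/19 = 20.0482
SE = √(s_p²·(1/9+1/12)) = 1.9744
t = (37.667−35.917)/1.9744 = 0.8863
df = 19
p-value (two-sided) = 0.38651
At α=0.05: p ≥ α → fail to reject H₀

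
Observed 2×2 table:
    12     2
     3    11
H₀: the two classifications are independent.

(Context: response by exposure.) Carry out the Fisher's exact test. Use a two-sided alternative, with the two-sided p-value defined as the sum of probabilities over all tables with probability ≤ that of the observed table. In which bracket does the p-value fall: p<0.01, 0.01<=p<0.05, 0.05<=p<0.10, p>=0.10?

Margins: r₁=14, r₂=14, c₁=15, c₂=13, n=28
p_obs = C(14,12)·C(14,3)/C(28,15); sum pmf over tables with pmf ≤ p_obs
p-value (two-sided) = 0.00184
→ bracket: p<0.01

p-value bracket: p<0.01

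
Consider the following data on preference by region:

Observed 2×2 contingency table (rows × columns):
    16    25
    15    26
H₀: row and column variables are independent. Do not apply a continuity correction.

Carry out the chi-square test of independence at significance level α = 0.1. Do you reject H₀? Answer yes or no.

reject H₀: no

Row totals [41, 41], col totals [31, 51], n=82
χ² = (16−15.50)²/15.50 + (25−25.50)²/25.50 + (15−15.50)²/15.50 + (26−25.50)²/25.50 = 0.0519
df = 1
p-value (upper-tail) = 0.81985
At α=0.1: p ≥ α → fail to reject H₀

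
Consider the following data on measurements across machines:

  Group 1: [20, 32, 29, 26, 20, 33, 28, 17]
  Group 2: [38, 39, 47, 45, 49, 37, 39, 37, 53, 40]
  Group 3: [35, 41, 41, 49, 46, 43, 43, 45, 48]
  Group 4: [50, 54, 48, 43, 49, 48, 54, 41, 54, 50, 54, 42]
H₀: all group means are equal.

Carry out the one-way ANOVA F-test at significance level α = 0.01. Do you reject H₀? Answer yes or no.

reject H₀: yes

Group means [25.62, 42.40, 43.44, 48.92], grand mean 41.205
SSB = Σnᵢ(x̄ᵢ−x̄)² = 2714.945; SSW = ΣΣ(x−x̄ᵢ)² = 937.414
MSB = 2714.945/3 = 904.9817; MSW = 937.414/35 = 26.7833
F = MSB/MSW = 33.7891
df = (3, 35)
p-value (upper-tail) = 0.00000
At α=0.01: p < α → reject H₀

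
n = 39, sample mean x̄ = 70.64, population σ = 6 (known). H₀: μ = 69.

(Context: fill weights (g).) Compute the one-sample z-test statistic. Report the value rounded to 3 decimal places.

test statistic = 1.707

SE = σ/√n = 6/√39 = 0.9608
z = (x̄−μ₀)/SE = (70.64−69)/0.9608 = 1.7070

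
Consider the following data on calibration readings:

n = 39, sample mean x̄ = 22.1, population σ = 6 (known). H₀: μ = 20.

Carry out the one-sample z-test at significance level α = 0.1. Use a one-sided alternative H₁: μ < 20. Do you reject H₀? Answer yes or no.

reject H₀: no

SE = σ/√n = 6/√39 = 0.9608
z = (x̄−μ₀)/SE = (22.1−20)/0.9608 = 2.1857
p-value (one-sided, H₁ less) = 0.98558
At α=0.1: p ≥ α → fail to reject H₀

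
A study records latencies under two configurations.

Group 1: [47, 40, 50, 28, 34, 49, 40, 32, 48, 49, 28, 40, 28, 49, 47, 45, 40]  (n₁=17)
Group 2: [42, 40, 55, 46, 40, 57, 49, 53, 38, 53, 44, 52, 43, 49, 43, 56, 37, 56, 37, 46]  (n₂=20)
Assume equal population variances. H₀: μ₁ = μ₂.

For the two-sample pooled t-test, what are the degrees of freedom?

df = n₁ + n₂ − 2 = 17 + 20 − 2 = 35

degrees of freedom = 35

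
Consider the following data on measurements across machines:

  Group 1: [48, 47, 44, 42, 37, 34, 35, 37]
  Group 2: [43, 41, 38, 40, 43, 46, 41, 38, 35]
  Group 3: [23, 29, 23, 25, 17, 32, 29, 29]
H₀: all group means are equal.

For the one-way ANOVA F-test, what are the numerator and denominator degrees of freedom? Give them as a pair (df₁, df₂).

k = 3 groups, N = 25 total
df = (k−1, N−k) = (3−1, 25−3) = (2, 22)

degrees of freedom = [2, 22]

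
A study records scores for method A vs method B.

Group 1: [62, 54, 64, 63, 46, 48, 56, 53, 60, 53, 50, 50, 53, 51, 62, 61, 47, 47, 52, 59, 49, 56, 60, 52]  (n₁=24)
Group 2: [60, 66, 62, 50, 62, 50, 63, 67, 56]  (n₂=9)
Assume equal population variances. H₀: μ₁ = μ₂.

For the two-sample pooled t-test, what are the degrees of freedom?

degrees of freedom = 31

df = n₁ + n₂ − 2 = 24 + 9 − 2 = 31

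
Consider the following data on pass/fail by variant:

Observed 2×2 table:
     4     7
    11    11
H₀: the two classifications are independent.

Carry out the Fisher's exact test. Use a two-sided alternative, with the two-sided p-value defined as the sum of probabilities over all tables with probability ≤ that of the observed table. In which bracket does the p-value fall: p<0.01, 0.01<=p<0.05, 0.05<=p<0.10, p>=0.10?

Margins: r₁=11, r₂=22, c₁=15, c₂=18, n=33
p_obs = C(11,4)·C(22,11)/C(33,15); sum pmf over tables with pmf ≤ p_obs
p-value (two-sided) = 0.71195
→ bracket: p>=0.10

p-value bracket: p>=0.10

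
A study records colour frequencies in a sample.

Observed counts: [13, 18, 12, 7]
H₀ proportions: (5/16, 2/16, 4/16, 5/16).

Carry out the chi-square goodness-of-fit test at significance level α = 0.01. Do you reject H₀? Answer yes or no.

reject H₀: yes

n = 50; E_i = n·p_i = [15.62, 6.25, 12.50, 15.62]
χ² = (13−15.62)²/15.62 + (18−6.25)²/6.25 + (12−12.50)²/12.50 + (7−15.62)²/15.62 = 27.3120
df = 3
p-value (upper-tail) = 0.00001
At α=0.01: p < α → reject H₀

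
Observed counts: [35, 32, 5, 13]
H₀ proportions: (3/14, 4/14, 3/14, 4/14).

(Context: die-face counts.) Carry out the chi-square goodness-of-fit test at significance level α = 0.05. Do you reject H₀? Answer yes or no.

reject H₀: yes

n = 85; E_i = n·p_i = [18.21, 24.29, 18.21, 24.29]
χ² = (35−18.21)²/18.21 + (32−24.29)²/24.29 + (5−18.21)²/18.21 + (13−24.29)²/24.29 = 32.7510
df = 3
p-value (upper-tail) = 0.00000
At α=0.05: p < α → reject H₀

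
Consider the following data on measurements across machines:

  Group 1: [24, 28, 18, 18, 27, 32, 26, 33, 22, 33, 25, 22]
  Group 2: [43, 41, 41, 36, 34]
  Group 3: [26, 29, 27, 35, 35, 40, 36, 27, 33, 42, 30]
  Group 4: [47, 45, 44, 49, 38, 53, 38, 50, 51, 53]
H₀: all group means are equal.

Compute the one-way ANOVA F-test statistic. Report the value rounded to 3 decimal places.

Group means [25.67, 39.00, 32.73, 46.80], grand mean 35.026
SSB = Σnᵢ(x̄ᵢ−x̄)² = 2574.525; SSW = ΣΣ(x−x̄ᵢ)² = 928.448
MSB = 2574.525/3 = 858.1751; MSW = 928.448/34 = 27.3073
F = MSB/MSW = 31.4266
df = (3, 34)

test statistic = 31.427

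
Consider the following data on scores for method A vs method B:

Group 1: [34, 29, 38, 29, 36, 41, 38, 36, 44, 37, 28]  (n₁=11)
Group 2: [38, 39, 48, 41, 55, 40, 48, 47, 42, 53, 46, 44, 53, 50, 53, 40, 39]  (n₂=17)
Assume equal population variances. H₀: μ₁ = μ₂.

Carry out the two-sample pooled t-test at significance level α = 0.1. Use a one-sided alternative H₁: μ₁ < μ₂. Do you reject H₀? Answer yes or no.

x̄₁=35.455, s₁=5.106, n₁=11
x̄₂=45.647, s₂=5.755, n₂=17
s_p² = [10·5.106² + 16·5.755²]/26 = 30.4081
SE = √(s_p²·(1/11+1/17)) = 2.1338
t = (35.455−45.647)/2.1338 = -4.7767
df = 26
p-value (one-sided, H₁ less) = 0.00003
At α=0.1: p < α → reject H₀

reject H₀: yes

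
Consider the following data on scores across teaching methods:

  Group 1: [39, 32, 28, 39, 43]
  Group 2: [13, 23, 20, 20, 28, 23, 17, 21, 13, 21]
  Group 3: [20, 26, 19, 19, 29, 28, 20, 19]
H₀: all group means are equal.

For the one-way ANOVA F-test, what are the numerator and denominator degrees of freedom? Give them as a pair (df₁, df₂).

k = 3 groups, N = 23 total
df = (k−1, N−k) = (3−1, 23−3) = (2, 20)

degrees of freedom = [2, 20]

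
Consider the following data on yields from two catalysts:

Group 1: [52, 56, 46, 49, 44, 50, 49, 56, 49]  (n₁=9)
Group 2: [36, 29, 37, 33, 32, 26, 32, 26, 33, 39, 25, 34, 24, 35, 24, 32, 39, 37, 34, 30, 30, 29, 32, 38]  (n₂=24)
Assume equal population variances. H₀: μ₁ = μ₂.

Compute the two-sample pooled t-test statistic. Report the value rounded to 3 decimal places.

x̄₁=50.111, s₁=4.045, n₁=9
x̄₂=31.917, s₂=4.634, n₂=24
s_p² = [8·4.045² + 23·4.634²]/31 = 20.1523
SE = √(s_p²·(1/9+1/24)) = 1.7547
t = (50.111−31.917)/1.7547 = 10.3692
df = 31

test statistic = 10.369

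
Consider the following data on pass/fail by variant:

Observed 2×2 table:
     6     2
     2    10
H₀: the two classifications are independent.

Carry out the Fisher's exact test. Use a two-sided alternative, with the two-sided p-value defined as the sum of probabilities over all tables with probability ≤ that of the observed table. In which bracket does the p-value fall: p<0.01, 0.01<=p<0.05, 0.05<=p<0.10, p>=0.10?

p-value bracket: 0.01<=p<0.05

Margins: r₁=8, r₂=12, c₁=8, c₂=12, n=20
p_obs = C(8,6)·C(12,2)/C(20,8); sum pmf over tables with pmf ≤ p_obs
p-value (two-sided) = 0.01937
→ bracket: 0.01<=p<0.05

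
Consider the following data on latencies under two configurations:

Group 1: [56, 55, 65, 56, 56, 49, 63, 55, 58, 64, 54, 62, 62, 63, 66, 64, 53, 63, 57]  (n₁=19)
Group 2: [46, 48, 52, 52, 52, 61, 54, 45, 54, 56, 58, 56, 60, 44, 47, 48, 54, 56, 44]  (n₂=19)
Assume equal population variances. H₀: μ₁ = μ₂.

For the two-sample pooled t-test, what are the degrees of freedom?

df = n₁ + n₂ − 2 = 19 + 19 − 2 = 36

degrees of freedom = 36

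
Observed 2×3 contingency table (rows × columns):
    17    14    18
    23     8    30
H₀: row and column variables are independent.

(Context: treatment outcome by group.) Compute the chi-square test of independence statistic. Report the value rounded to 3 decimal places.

test statistic = 4.278

Row totals [49, 61], col totals [40, 22, 48], n=110
χ² = (17−17.82)²/17.82 + (14−9.80)²/9.80 + (18−21.38)²/21.38 + (23−22.18)²/22.18 + (8−12.20)²/12.20 + (30−26.62)²/26.62 = 4.2782
df = 2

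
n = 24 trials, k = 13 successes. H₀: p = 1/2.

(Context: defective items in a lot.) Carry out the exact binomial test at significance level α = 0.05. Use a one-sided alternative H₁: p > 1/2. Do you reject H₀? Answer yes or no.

reject H₀: no

Exact binomial: n=24, k=13, p₀=1/2=0.5000
P(X≥13) from Σ C(n,i)·p₀^i·(1−p₀)^(n−i)
p-value (one-sided, H₁ greater) = 0.41941
At α=0.05: p ≥ α → fail to reject H₀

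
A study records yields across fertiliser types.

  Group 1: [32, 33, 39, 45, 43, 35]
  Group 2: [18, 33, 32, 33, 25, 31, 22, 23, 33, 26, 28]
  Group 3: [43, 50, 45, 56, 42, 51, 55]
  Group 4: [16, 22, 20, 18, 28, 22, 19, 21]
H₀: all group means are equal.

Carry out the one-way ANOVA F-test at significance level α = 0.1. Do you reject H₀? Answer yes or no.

reject H₀: yes

Group means [37.83, 27.64, 48.86, 20.75], grand mean 32.469
SSB = Σnᵢ(x̄ᵢ−x̄)² = 3408.233; SSW = ΣΣ(x−x̄ᵢ)² = 697.736
MSB = 3408.233/3 = 1136.0776; MSW = 697.736/28 = 24.9191
F = MSB/MSW = 45.5906
df = (3, 28)
p-value (upper-tail) = 0.00000
At α=0.1: p < α → reject H₀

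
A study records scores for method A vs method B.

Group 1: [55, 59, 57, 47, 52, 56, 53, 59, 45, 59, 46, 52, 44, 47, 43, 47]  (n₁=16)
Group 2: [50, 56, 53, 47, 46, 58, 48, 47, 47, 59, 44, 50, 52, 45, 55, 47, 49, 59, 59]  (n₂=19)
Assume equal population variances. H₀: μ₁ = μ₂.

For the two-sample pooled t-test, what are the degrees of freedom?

degrees of freedom = 33

df = n₁ + n₂ − 2 = 16 + 19 − 2 = 33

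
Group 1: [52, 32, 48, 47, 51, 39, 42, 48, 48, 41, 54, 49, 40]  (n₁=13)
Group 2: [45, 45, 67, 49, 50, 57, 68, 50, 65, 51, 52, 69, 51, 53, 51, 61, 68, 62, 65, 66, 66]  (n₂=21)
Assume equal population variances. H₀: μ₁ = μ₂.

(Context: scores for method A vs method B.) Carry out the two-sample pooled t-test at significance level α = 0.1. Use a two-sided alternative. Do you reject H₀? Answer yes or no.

reject H₀: yes

x̄₁=45.462, s₁=6.226, n₁=13
x̄₂=57.667, s₂=8.386, n₂=21
s_p² = [12·6.226² + 20·8.386²]/32 = 58.4968
SE = √(s_p²·(1/13+1/21)) = 2.6991
t = (45.462−57.667)/2.6991 = -4.5219
df = 32
p-value (two-sided) = 0.00008
At α=0.1: p < α → reject H₀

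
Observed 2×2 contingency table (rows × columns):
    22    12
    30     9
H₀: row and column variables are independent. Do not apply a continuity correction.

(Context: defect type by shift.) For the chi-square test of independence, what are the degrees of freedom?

df = (r−1)(c−1) = (2−1)·(2−1) = 1

degrees of freedom = 1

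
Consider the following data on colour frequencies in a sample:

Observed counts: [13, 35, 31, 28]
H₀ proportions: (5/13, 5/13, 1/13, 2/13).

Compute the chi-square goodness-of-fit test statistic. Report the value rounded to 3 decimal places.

test statistic = 91.256

n = 107; E_i = n·p_i = [41.15, 41.15, 8.23, 16.46]
χ² = (13−41.15)²/41.15 + (35−41.15)²/41.15 + (31−8.23)²/8.23 + (28−16.46)²/16.46 = 91.2561
df = 3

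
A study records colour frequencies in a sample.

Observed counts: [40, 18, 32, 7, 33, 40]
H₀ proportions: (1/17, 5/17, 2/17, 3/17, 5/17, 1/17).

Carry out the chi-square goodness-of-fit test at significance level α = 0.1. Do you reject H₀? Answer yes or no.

n = 170; E_i = n·p_i = [10.00, 50.00, 20.00, 30.00, 50.00, 10.00]
χ² = (40−10.00)²/10.00 + (18−50.00)²/50.00 + (32−20.00)²/20.00 + (7−30.00)²/30.00 + (33−50.00)²/50.00 + (40−10.00)²/10.00 = 231.0933
df = 5
p-value (upper-tail) = 0.00000
At α=0.1: p < α → reject H₀

reject H₀: yes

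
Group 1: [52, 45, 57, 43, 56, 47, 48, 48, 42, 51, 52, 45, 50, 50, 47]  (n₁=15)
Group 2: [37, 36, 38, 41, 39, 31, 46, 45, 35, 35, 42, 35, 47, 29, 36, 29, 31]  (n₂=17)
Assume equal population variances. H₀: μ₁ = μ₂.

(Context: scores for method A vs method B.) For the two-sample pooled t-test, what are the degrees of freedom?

degrees of freedom = 30

df = n₁ + n₂ − 2 = 15 + 17 − 2 = 30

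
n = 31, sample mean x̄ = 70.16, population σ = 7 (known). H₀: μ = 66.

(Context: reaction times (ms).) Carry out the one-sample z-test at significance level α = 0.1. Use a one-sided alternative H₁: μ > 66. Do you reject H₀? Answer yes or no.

reject H₀: yes

SE = σ/√n = 7/√31 = 1.2572
z = (x̄−μ₀)/SE = (70.16−66)/1.2572 = 3.3088
p-value (one-sided, H₁ greater) = 0.00047
At α=0.1: p < α → reject H₀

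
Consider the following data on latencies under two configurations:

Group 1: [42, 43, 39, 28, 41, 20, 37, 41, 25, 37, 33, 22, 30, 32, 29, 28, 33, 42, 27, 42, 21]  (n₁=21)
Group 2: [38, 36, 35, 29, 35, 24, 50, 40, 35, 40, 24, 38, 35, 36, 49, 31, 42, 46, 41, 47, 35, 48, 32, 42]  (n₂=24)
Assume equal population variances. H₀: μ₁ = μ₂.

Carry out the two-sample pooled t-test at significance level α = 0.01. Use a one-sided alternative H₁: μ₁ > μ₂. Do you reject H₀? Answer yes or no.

x̄₁=32.952, s₁=7.579, n₁=21
x̄₂=37.833, s₂=7.130, n₂=24
s_p² = [20·7.579² + 23·7.130²]/43 = 53.9136
SE = √(s_p²·(1/21+1/24)) = 2.1940
t = (32.952−37.833)/2.1940 = -2.2247
df = 43
p-value (one-sided, H₁ greater) = 0.98430
At α=0.01: p ≥ α → fail to reject H₀

reject H₀: no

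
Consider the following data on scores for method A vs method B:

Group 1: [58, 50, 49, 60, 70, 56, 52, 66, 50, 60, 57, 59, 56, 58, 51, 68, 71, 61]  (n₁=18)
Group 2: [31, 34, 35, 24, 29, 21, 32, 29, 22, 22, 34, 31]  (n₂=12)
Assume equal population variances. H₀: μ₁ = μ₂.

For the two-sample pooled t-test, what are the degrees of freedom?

degrees of freedom = 28

df = n₁ + n₂ − 2 = 18 + 12 − 2 = 28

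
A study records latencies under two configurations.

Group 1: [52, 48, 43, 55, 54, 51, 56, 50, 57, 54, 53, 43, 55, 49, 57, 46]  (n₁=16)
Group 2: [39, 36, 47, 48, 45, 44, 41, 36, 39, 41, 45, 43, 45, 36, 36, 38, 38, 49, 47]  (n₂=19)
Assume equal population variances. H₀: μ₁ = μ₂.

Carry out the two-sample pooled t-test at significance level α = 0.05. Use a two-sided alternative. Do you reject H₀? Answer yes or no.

x̄₁=51.438, s₁=4.589, n₁=16
x̄₂=41.737, s₂=4.483, n₂=19
s_p² = [15·4.589² + 18·4.483²]/33 = 20.5340
SE = √(s_p²·(1/16+1/19)) = 1.5376
t = (51.438−41.737)/1.5376 = 6.3091
df = 33
p-value (two-sided) = 0.00000
At α=0.05: p < α → reject H₀

reject H₀: yes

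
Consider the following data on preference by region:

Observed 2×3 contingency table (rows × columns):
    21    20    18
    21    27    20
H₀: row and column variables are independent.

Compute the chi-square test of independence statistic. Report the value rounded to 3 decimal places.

test statistic = 0.513

Row totals [59, 68], col totals [42, 47, 38], n=127
χ² = (21−19.51)²/19.51 + (20−21.83)²/21.83 + (18−17.65)²/17.65 + (21−22.49)²/22.49 + (27−25.17)²/25.17 + (20−20.35)²/20.35 = 0.5126
df = 2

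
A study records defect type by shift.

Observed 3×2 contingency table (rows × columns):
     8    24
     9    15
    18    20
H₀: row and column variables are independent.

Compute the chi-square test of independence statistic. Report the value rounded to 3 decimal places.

Row totals [32, 24, 38], col totals [35, 59], n=94
χ² = (8−11.91)²/11.91 + (24−20.09)²/20.09 + (9−8.94)²/8.94 + (15−15.06)²/15.06 + (18−14.15)²/14.15 + (20−23.85)²/23.85 = 3.7201
df = 2

test statistic = 3.720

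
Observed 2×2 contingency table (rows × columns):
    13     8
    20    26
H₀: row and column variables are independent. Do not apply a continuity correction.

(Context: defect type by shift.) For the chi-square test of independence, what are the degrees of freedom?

df = (r−1)(c−1) = (2−1)·(2−1) = 1

degrees of freedom = 1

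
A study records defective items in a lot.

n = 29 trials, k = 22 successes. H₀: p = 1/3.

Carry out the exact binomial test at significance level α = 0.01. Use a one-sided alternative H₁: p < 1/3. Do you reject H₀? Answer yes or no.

Exact binomial: n=29, k=22, p₀=1/3=0.3333
P(X≤22) from Σ C(n,i)·p₀^i·(1−p₀)^(n−i)
p-value (one-sided, H₁ less) = 1.00000
At α=0.01: p ≥ α → fail to reject H₀

reject H₀: no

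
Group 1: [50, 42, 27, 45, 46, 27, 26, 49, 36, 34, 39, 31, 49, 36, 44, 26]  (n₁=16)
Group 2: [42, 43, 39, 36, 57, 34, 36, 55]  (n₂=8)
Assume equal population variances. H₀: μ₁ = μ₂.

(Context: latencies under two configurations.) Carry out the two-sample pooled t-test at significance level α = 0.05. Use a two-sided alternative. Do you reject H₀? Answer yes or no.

reject H₀: no

x̄₁=37.938, s₁=8.775, n₁=16
x̄₂=42.750, s₂=8.746, n₂=8
s_p² = [15·8.775² + 7·8.746²]/22 = 76.8381
SE = √(s_p²·(1/16+1/8)) = 3.7957
t = (37.938−42.750)/3.7957 = -1.2679
df = 22
p-value (two-sided) = 0.21809
At α=0.05: p ≥ α → fail to reject H₀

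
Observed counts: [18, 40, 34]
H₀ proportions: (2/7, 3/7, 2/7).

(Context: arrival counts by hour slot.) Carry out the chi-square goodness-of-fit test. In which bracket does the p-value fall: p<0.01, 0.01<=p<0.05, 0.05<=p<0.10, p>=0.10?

n = 92; E_i = n·p_i = [26.29, 39.43, 26.29]
χ² = (18−26.29)²/26.29 + (40−39.43)²/39.43 + (34−26.29)²/26.29 = 4.8841
df = 2
p-value (upper-tail) = 0.08698
→ bracket: 0.05<=p<0.10

p-value bracket: 0.05<=p<0.10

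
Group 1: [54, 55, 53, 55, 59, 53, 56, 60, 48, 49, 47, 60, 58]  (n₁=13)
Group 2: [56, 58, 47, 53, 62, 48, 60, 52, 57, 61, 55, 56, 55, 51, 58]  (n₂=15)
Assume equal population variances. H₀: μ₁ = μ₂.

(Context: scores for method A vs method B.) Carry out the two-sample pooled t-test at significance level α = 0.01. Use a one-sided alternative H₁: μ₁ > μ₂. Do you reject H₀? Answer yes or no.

x̄₁=54.385, s₁=4.369, n₁=13
x̄₂=55.267, s₂=4.431, n₂=15
s_p² = [12·4.369² + 14·4.431²]/26 = 19.3850
SE = √(s_p²·(1/13+1/15)) = 1.6684
t = (54.385−55.267)/1.6684 = -0.5287
df = 26
p-value (one-sided, H₁ greater) = 0.69925
At α=0.01: p ≥ α → fail to reject H₀

reject H₀: no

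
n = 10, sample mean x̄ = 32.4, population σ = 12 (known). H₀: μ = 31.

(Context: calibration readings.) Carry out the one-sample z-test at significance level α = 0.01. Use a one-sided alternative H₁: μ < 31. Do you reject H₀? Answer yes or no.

SE = σ/√n = 12/√10 = 3.7947
z = (x̄−μ₀)/SE = (32.4−31)/3.7947 = 0.3689
p-value (one-sided, H₁ less) = 0.64391
At α=0.01: p ≥ α → fail to reject H₀

reject H₀: no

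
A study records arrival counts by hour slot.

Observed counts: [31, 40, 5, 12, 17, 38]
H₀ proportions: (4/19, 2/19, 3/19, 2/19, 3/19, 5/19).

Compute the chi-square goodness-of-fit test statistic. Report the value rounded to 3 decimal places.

n = 143; E_i = n·p_i = [30.11, 15.05, 22.58, 15.05, 22.58, 37.63]
χ² = (31−30.11)²/30.11 + (40−15.05)²/15.05 + (5−22.58)²/22.58 + (12−15.05)²/15.05 + (17−22.58)²/22.58 + (38−37.63)²/37.63 = 57.0603
df = 5

test statistic = 57.060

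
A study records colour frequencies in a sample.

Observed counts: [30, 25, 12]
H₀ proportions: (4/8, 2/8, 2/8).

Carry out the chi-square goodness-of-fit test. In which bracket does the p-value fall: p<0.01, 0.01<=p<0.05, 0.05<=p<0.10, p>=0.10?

p-value bracket: 0.05<=p<0.10

n = 67; E_i = n·p_i = [33.50, 16.75, 16.75]
χ² = (30−33.50)²/33.50 + (25−16.75)²/16.75 + (12−16.75)²/16.75 = 5.7761
df = 2
p-value (upper-tail) = 0.05568
→ bracket: 0.05<=p<0.10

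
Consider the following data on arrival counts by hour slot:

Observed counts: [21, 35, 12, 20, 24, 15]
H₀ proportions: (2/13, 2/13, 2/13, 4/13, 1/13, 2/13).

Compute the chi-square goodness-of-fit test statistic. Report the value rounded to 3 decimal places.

test statistic = 46.350

n = 127; E_i = n·p_i = [19.54, 19.54, 19.54, 39.08, 9.77, 19.54]
χ² = (21−19.54)²/19.54 + (35−19.54)²/19.54 + (12−19.54)²/19.54 + (20−39.08)²/39.08 + (24−9.77)²/9.77 + (15−19.54)²/19.54 = 46.3504
df = 5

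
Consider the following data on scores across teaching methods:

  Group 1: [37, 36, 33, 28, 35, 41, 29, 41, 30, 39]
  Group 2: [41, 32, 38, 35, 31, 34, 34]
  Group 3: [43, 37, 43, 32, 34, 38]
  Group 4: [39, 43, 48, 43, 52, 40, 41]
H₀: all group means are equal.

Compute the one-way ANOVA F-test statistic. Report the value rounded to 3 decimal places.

test statistic = 6.455

Group means [34.90, 35.00, 37.83, 43.71], grand mean 37.567
SSB = Σnᵢ(x̄ᵢ−x̄)² = 382.205; SSW = ΣΣ(x−x̄ᵢ)² = 513.162
MSB = 382.205/3 = 127.4016; MSW = 513.162/26 = 19.7370
F = MSB/MSW = 6.4550
df = (3, 26)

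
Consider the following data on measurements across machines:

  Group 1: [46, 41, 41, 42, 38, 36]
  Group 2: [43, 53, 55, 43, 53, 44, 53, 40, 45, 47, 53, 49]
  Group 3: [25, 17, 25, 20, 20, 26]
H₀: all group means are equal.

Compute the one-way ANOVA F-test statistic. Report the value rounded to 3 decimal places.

test statistic = 68.432

Group means [40.67, 48.17, 22.17], grand mean 39.792
SSB = Σnᵢ(x̄ᵢ−x̄)² = 2710.125; SSW = ΣΣ(x−x̄ᵢ)² = 415.833
MSB = 2710.125/2 = 1355.0625; MSW = 415.833/21 = 19.8016
F = MSB/MSW = 68.4320
df = (2, 21)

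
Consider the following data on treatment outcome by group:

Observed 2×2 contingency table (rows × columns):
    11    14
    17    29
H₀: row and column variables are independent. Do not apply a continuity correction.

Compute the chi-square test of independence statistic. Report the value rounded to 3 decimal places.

Row totals [25, 46], col totals [28, 43], n=71
χ² = (11−9.86)²/9.86 + (14−15.14)²/15.14 + (17−18.14)²/18.14 + (29−27.86)²/27.86 = 0.3364
df = 1

test statistic = 0.336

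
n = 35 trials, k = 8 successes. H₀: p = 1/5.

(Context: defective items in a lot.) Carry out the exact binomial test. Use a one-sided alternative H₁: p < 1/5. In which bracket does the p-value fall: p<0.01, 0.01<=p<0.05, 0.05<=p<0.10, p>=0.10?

p-value bracket: p>=0.10

Exact binomial: n=35, k=8, p₀=1/5=0.2000
P(X≤8) from Σ C(n,i)·p₀^i·(1−p₀)^(n−i)
p-value (one-sided, H₁ less) = 0.74501
→ bracket: p>=0.10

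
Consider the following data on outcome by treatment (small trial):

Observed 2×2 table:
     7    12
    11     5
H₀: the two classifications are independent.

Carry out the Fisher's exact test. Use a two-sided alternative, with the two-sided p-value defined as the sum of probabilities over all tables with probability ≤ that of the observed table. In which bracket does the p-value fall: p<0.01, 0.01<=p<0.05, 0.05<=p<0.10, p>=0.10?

Margins: r₁=19, r₂=16, c₁=18, c₂=17, n=35
p_obs = C(19,7)·C(16,11)/C(35,18); sum pmf over tables with pmf ≤ p_obs
p-value (two-sided) = 0.09222
→ bracket: 0.05<=p<0.10

p-value bracket: 0.05<=p<0.10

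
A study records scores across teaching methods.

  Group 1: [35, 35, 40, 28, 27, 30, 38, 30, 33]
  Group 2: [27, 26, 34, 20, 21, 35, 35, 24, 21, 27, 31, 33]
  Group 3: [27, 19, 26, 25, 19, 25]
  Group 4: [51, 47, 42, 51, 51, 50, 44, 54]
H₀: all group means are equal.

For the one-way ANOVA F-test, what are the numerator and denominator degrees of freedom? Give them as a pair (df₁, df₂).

degrees of freedom = [3, 31]

k = 4 groups, N = 35 total
df = (k−1, N−k) = (4−1, 35−4) = (3, 31)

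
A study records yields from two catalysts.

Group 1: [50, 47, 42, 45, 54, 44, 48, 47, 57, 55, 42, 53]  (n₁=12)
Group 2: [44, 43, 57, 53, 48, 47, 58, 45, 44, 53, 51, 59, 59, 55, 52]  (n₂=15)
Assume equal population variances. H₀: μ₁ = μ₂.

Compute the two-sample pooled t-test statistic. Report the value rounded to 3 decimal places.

x̄₁=48.667, s₁=5.123, n₁=12
x̄₂=51.200, s₂=5.735, n₂=15
s_p² = [11·5.123² + 14·5.735²]/25 = 29.9627
SE = √(s_p²·(1/12+1/15)) = 2.1200
t = (48.667−51.200)/2.1200 = -1.1950
df = 25

test statistic = -1.195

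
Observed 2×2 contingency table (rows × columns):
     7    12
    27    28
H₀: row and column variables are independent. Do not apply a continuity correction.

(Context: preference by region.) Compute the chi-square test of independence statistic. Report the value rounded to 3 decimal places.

Row totals [19, 55], col totals [34, 40], n=74
χ² = (7−8.73)²/8.73 + (12−10.27)²/10.27 + (27−25.27)²/25.27 + (28−29.73)²/29.73 = 0.8531
df = 1

test statistic = 0.853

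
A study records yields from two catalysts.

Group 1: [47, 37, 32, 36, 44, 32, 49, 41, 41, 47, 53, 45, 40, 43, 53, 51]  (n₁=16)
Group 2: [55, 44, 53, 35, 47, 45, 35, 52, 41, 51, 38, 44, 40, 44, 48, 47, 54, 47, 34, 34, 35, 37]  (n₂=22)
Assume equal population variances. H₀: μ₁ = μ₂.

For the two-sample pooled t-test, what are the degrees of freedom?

degrees of freedom = 36

df = n₁ + n₂ − 2 = 16 + 22 − 2 = 36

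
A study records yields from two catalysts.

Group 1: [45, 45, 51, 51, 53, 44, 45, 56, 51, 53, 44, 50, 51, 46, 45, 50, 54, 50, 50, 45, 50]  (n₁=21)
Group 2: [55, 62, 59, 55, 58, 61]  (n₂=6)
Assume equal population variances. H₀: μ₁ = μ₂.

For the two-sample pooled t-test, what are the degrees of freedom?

df = n₁ + n₂ − 2 = 21 + 6 − 2 = 25

degrees of freedom = 25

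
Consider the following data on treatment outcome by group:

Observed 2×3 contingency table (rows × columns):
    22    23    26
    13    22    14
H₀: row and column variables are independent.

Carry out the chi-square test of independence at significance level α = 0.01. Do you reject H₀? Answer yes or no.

reject H₀: no

Row totals [71, 49], col totals [35, 45, 40], n=120
χ² = (22−20.71)²/20.71 + (23−26.62)²/26.62 + (26−23.67)²/23.67 + (13−14.29)²/14.29 + (22−18.38)²/18.38 + (14−16.33)²/16.33 = 1.9694
df = 2
p-value (upper-tail) = 0.37356
At α=0.01: p ≥ α → fail to reject H₀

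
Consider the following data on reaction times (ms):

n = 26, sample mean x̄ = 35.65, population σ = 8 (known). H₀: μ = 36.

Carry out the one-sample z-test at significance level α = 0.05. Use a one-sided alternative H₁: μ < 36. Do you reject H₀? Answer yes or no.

SE = σ/√n = 8/√26 = 1.5689
z = (x̄−μ₀)/SE = (35.65−36)/1.5689 = -0.2231
p-value (one-sided, H₁ less) = 0.41174
At α=0.05: p ≥ α → fail to reject H₀

reject H₀: no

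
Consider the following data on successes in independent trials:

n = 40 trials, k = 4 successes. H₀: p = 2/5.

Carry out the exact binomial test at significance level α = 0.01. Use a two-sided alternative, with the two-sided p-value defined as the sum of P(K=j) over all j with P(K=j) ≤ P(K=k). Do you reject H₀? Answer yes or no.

Exact binomial: n=40, k=4, p₀=2/5=0.4000
P(X=j) = C(n,j)·p₀^j·(1−p₀)^(n−j); p = Σ P(X=j) over j with P(X=j) ≤ P(X=4)
p-value (two-sided) = 0.00004
At α=0.01: p < α → reject H₀

reject H₀: yes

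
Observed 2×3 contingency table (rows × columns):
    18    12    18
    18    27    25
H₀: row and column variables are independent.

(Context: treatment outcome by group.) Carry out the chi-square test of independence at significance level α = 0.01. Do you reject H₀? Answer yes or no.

reject H₀: no

Row totals [48, 70], col totals [36, 39, 43], n=118
χ² = (18−14.64)²/14.64 + (12−15.86)²/15.86 + (18−17.49)²/17.49 + (18−21.36)²/21.36 + (27−23.14)²/23.14 + (25−25.51)²/25.51 = 2.9082
df = 2
p-value (upper-tail) = 0.23362
At α=0.01: p ≥ α → fail to reject H₀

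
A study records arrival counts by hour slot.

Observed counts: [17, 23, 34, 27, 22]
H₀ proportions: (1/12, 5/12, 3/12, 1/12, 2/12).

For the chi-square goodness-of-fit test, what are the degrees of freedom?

degrees of freedom = 4

df = k − 1 = 5 − 1 = 4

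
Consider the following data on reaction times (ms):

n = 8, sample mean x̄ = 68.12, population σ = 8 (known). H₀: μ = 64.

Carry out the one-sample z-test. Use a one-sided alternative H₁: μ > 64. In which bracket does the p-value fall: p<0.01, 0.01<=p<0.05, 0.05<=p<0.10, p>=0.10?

p-value bracket: 0.05<=p<0.10

SE = σ/√n = 8/√8 = 2.8284
z = (x̄−μ₀)/SE = (68.12−64)/2.8284 = 1.4566
p-value (one-sided, H₁ greater) = 0.07261
→ bracket: 0.05<=p<0.10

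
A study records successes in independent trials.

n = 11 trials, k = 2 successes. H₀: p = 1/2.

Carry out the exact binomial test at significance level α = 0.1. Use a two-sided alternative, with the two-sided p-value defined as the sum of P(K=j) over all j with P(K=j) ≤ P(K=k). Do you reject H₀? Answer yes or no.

Exact binomial: n=11, k=2, p₀=1/2=0.5000
P(X=j) = C(n,j)·p₀^j·(1−p₀)^(n−j); p = Σ P(X=j) over j with P(X=j) ≤ P(X=2)
p-value (two-sided) = 0.06543
At α=0.1: p < α → reject H₀

reject H₀: yes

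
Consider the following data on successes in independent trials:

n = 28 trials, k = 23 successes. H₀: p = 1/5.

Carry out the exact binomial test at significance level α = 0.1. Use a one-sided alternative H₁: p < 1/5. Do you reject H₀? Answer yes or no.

reject H₀: no

Exact binomial: n=28, k=23, p₀=1/5=0.2000
P(X≤23) from Σ C(n,i)·p₀^i·(1−p₀)^(n−i)
p-value (one-sided, H₁ less) = 1.00000
At α=0.1: p ≥ α → fail to reject H₀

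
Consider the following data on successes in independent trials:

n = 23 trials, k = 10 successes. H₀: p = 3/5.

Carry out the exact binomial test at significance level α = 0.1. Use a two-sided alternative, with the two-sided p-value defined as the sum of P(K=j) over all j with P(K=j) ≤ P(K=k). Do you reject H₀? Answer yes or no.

Exact binomial: n=23, k=10, p₀=3/5=0.6000
P(X=j) = C(n,j)·p₀^j·(1−p₀)^(n−j); p = Σ P(X=j) over j with P(X=j) ≤ P(X=10)
p-value (two-sided) = 0.13531
At α=0.1: p ≥ α → fail to reject H₀

reject H₀: no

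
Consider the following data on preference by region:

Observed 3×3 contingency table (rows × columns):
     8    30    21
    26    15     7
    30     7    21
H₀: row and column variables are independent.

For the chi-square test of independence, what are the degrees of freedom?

degrees of freedom = 4

df = (r−1)(c−1) = (3−1)·(3−1) = 4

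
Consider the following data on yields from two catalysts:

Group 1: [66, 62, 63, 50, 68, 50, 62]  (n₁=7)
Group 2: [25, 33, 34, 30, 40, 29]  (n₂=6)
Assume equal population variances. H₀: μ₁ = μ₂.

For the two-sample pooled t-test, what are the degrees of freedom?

degrees of freedom = 11

df = n₁ + n₂ − 2 = 7 + 6 − 2 = 11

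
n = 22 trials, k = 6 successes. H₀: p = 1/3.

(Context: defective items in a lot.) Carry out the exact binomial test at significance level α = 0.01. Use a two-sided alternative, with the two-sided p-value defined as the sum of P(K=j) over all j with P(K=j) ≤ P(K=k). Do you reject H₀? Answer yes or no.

Exact binomial: n=22, k=6, p₀=1/3=0.3333
P(X=j) = C(n,j)·p₀^j·(1−p₀)^(n−j); p = Σ P(X=j) over j with P(X=j) ≤ P(X=6)
p-value (two-sided) = 0.65497
At α=0.01: p ≥ α → fail to reject H₀

reject H₀: no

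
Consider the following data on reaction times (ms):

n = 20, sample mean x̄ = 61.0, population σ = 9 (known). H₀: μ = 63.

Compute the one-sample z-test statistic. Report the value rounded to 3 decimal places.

test statistic = -0.994

SE = σ/√n = 9/√20 = 2.0125
z = (x̄−μ₀)/SE = (61.0−63)/2.0125 = -0.9938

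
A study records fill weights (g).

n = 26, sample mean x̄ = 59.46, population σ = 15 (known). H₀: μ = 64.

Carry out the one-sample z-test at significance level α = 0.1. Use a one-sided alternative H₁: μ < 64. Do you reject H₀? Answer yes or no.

reject H₀: yes

SE = σ/√n = 15/√26 = 2.9417
z = (x̄−μ₀)/SE = (59.46−64)/2.9417 = -1.5433
p-value (one-sided, H₁ less) = 0.06138
At α=0.1: p < α → reject H₀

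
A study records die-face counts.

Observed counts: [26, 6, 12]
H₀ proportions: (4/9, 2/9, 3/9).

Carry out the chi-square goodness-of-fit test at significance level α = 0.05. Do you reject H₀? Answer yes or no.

n = 44; E_i = n·p_i = [19.56, 9.78, 14.67]
χ² = (26−19.56)²/19.56 + (6−9.78)²/9.78 + (12−14.67)²/14.67 = 4.0682
df = 2
p-value (upper-tail) = 0.13080
At α=0.05: p ≥ α → fail to reject H₀

reject H₀: no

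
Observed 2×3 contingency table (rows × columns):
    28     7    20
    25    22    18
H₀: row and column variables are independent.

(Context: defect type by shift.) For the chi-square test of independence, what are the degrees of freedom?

degrees of freedom = 2

df = (r−1)(c−1) = (2−1)·(3−1) = 2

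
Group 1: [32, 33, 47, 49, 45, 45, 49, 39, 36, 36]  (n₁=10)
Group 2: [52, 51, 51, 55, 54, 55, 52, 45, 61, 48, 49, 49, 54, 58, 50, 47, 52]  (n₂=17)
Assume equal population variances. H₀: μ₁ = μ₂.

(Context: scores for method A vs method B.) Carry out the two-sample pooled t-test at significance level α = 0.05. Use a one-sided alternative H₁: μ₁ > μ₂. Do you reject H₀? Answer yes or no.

reject H₀: no

x̄₁=41.100, s₁=6.624, n₁=10
x̄₂=51.941, s₂=4.007, n₂=17
s_p² = [9·6.624² + 16·4.007²]/25 = 26.0736
SE = √(s_p²·(1/10+1/17)) = 2.0350
t = (41.100−51.941)/2.0350 = -5.3274
df = 25
p-value (one-sided, H₁ greater) = 0.99999
At α=0.05: p ≥ α → fail to reject H₀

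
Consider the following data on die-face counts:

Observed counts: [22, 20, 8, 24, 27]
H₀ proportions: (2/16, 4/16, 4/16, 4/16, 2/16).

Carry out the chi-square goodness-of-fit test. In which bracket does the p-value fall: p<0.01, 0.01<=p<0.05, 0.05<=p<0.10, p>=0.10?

n = 101; E_i = n·p_i = [12.62, 25.25, 25.25, 25.25, 12.62]
χ² = (22−12.62)²/12.62 + (20−25.25)²/25.25 + (8−25.25)²/25.25 + (24−25.25)²/25.25 + (27−12.62)²/12.62 = 36.2673
df = 4
p-value (upper-tail) = 0.00000
→ bracket: p<0.01

p-value bracket: p<0.01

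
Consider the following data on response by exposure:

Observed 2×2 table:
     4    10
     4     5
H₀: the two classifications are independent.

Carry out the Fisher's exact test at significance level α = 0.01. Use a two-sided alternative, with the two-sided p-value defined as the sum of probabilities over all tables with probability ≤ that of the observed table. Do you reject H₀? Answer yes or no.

reject H₀: no

Margins: r₁=14, r₂=9, c₁=8, c₂=15, n=23
p_obs = C(14,4)·C(9,4)/C(23,8); sum pmf over tables with pmf ≤ p_obs
p-value (two-sided) = 0.65702
At α=0.01: p ≥ α → fail to reject H₀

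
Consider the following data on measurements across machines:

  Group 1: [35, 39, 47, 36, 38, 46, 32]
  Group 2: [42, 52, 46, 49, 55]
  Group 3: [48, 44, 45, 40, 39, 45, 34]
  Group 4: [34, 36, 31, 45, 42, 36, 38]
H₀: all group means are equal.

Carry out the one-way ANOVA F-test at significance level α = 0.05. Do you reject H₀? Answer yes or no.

Group means [39.00, 48.80, 42.14, 37.43], grand mean 41.308
SSB = Σnᵢ(x̄ᵢ−x̄)² = 428.167; SSW = ΣΣ(x−x̄ᵢ)² = 561.371
MSB = 428.167/3 = 142.7223; MSW = 561.371/22 = 25.5169
F = MSB/MSW = 5.5933
df = (3, 22)
p-value (upper-tail) = 0.00524
At α=0.05: p < α → reject H₀

reject H₀: yes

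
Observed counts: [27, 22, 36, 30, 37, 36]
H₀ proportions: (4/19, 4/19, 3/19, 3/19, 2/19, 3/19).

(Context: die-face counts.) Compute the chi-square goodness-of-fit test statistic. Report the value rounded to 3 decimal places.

n = 188; E_i = n·p_i = [39.58, 39.58, 29.68, 29.68, 19.79, 29.68]
χ² = (27−39.58)²/39.58 + (22−39.58)²/39.58 + (36−29.68)²/29.68 + (30−29.68)²/29.68 + (37−19.79)²/19.79 + (36−29.68)²/29.68 = 29.4641
df = 5

test statistic = 29.464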